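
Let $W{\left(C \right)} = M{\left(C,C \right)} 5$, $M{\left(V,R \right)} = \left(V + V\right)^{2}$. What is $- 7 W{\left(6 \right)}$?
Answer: $-5040$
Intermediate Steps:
$M{\left(V,R \right)} = 4 V^{2}$ ($M{\left(V,R \right)} = \left(2 V\right)^{2} = 4 V^{2}$)
$W{\left(C \right)} = 20 C^{2}$ ($W{\left(C \right)} = 4 C^{2} \cdot 5 = 20 C^{2}$)
$- 7 W{\left(6 \right)} = - 7 \cdot 20 \cdot 6^{2} = - 7 \cdot 20 \cdot 36 = \left(-7\right) 720 = -5040$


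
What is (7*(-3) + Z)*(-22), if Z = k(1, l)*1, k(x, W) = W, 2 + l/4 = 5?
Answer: 198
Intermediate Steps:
l = 12 (l = -8 + 4*5 = -8 + 20 = 12)
Z = 12 (Z = 12*1 = 12)
(7*(-3) + Z)*(-22) = (7*(-3) + 12)*(-22) = (-21 + 12)*(-22) = -9*(-22) = 198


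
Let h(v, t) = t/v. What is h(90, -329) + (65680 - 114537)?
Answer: -4397459/90 ≈ -48861.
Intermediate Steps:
h(90, -329) + (65680 - 114537) = -329/90 + (65680 - 114537) = -329*1/90 - 48857 = -329/90 - 48857 = -4397459/90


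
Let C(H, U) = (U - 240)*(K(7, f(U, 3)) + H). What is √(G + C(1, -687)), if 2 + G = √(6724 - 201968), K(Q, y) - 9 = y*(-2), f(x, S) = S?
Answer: √(-3710 + 2*I*√48811) ≈ 3.6208 + 61.017*I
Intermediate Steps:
K(Q, y) = 9 - 2*y (K(Q, y) = 9 + y*(-2) = 9 - 2*y)
G = -2 + 2*I*√48811 (G = -2 + √(6724 - 201968) = -2 + √(-195244) = -2 + 2*I*√48811 ≈ -2.0 + 441.86*I)
C(H, U) = (-240 + U)*(3 + H) (C(H, U) = (U - 240)*((9 - 2*3) + H) = (-240 + U)*((9 - 6) + H) = (-240 + U)*(3 + H))
√(G + C(1, -687)) = √((-2 + 2*I*√48811) + (-720 - 240*1 + 3*(-687) + 1*(-687))) = √((-2 + 2*I*√48811) + (-720 - 240 - 2061 - 687)) = √((-2 + 2*I*√48811) - 3708) = √(-3710 + 2*I*√48811)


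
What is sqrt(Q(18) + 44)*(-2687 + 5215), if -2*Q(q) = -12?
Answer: 12640*sqrt(2) ≈ 17876.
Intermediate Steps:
Q(q) = 6 (Q(q) = -1/2*(-12) = 6)
sqrt(Q(18) + 44)*(-2687 + 5215) = sqrt(6 + 44)*(-2687 + 5215) = sqrt(50)*2528 = (5*sqrt(2))*2528 = 12640*sqrt(2)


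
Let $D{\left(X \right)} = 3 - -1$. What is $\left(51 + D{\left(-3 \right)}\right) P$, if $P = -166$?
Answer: $-9130$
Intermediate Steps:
$D{\left(X \right)} = 4$ ($D{\left(X \right)} = 3 + 1 = 4$)
$\left(51 + D{\left(-3 \right)}\right) P = \left(51 + 4\right) \left(-166\right) = 55 \left(-166\right) = -9130$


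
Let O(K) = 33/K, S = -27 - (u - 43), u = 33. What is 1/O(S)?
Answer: -17/33 ≈ -0.51515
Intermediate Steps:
S = -17 (S = -27 - (33 - 43) = -27 - 1*(-10) = -27 + 10 = -17)
1/O(S) = 1/(33/(-17)) = 1/(33*(-1/17)) = 1/(-33/17) = -17/33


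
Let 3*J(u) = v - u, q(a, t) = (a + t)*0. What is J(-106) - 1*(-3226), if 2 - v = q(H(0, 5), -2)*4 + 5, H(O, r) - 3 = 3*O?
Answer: 9781/3 ≈ 3260.3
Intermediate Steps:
H(O, r) = 3 + 3*O
q(a, t) = 0
v = -3 (v = 2 - (0*4 + 5) = 2 - (0 + 5) = 2 - 1*5 = 2 - 5 = -3)
J(u) = -1 - u/3 (J(u) = (-3 - u)/3 = -1 - u/3)
J(-106) - 1*(-3226) = (-1 - ⅓*(-106)) - 1*(-3226) = (-1 + 106/3) + 3226 = 103/3 + 3226 = 9781/3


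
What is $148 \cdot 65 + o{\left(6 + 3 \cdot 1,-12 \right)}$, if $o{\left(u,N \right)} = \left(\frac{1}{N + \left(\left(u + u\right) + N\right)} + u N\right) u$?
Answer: $\frac{17293}{2} \approx 8646.5$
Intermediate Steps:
$o{\left(u,N \right)} = u \left(\frac{1}{2 N + 2 u} + N u\right)$ ($o{\left(u,N \right)} = \left(\frac{1}{N + \left(2 u + N\right)} + N u\right) u = \left(\frac{1}{N + \left(N + 2 u\right)} + N u\right) u = \left(\frac{1}{2 N + 2 u} + N u\right) u = u \left(\frac{1}{2 N + 2 u} + N u\right)$)
$148 \cdot 65 + o{\left(6 + 3 \cdot 1,-12 \right)} = 148 \cdot 65 + \frac{\left(6 + 3 \cdot 1\right) \left(1 + 2 \left(-12\right) \left(6 + 3 \cdot 1\right)^{2} + 2 \left(6 + 3 \cdot 1\right) \left(-12\right)^{2}\right)}{2 \left(-12 + \left(6 + 3 \cdot 1\right)\right)} = 9620 + \frac{\left(6 + 3\right) \left(1 + 2 \left(-12\right) \left(6 + 3\right)^{2} + 2 \left(6 + 3\right) 144\right)}{2 \left(-12 + \left(6 + 3\right)\right)} = 9620 + \frac{1}{2} \cdot 9 \frac{1}{-12 + 9} \left(1 + 2 \left(-12\right) 9^{2} + 2 \cdot 9 \cdot 144\right) = 9620 + \frac{1}{2} \cdot 9 \frac{1}{-3} \left(1 + 2 \left(-12\right) 81 + 2592\right) = 9620 + \frac{1}{2} \cdot 9 \left(- \frac{1}{3}\right) \left(1 - 1944 + 2592\right) = 9620 + \frac{1}{2} \cdot 9 \left(- \frac{1}{3}\right) 649 = 9620 - \frac{1947}{2} = \frac{17293}{2}$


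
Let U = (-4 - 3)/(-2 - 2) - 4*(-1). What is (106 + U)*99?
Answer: 44253/4 ≈ 11063.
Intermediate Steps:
U = 23/4 (U = -7/(-4) + 4 = -7*(-¼) + 4 = 7/4 + 4 = 23/4 ≈ 5.7500)
(106 + U)*99 = (106 + 23/4)*99 = (447/4)*99 = 44253/4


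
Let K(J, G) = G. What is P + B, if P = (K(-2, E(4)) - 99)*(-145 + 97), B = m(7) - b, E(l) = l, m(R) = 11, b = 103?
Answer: 4468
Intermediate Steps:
B = -92 (B = 11 - 1*103 = 11 - 103 = -92)
P = 4560 (P = (4 - 99)*(-145 + 97) = -95*(-48) = 4560)
P + B = 4560 - 92 = 4468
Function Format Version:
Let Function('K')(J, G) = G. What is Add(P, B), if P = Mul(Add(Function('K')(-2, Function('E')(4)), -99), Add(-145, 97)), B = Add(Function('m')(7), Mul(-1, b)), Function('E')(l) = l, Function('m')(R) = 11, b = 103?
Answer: 4468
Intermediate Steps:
B = -92 (B = Add(11, Mul(-1, 103)) = Add(11, -103) = -92)
P = 4560 (P = Mul(Add(4, -99), Add(-145, 97)) = Mul(-95, -48) = 4560)
Add(P, B) = Add(4560, -92) = 4468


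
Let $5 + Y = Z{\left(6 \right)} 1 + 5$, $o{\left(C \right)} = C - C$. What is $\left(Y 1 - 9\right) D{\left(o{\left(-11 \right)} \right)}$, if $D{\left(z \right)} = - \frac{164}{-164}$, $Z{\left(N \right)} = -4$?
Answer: $-13$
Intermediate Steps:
$o{\left(C \right)} = 0$
$D{\left(z \right)} = 1$ ($D{\left(z \right)} = \left(-164\right) \left(- \frac{1}{164}\right) = 1$)
$Y = -4$ ($Y = -5 + \left(\left(-4\right) 1 + 5\right) = -5 + \left(-4 + 5\right) = -5 + 1 = -4$)
$\left(Y 1 - 9\right) D{\left(o{\left(-11 \right)} \right)} = \left(\left(-4\right) 1 - 9\right) 1 = \left(-4 - 9\right) 1 = \left(-13\right) 1 = -13$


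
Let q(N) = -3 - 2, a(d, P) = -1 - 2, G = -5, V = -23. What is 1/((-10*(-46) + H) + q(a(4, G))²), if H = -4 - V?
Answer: 1/504 ≈ 0.0019841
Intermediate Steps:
a(d, P) = -3
q(N) = -5
H = 19 (H = -4 - 1*(-23) = -4 + 23 = 19)
1/((-10*(-46) + H) + q(a(4, G))²) = 1/((-10*(-46) + 19) + (-5)²) = 1/((460 + 19) + 25) = 1/(479 + 25) = 1/504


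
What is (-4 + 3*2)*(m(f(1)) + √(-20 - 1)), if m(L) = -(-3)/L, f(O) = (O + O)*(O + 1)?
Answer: 3/2 + 2*I*√21 ≈ 1.5 + 9.1651*I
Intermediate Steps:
f(O) = 2*O*(1 + O) (f(O) = (2*O)*(1 + O) = 2*O*(1 + O))
m(L) = 3/L
(-4 + 3*2)*(m(f(1)) + √(-20 - 1)) = (-4 + 3*2)*(3/((2*1*(1 + 1))) + √(-20 - 1)) = (-4 + 6)*(3/((2*1*2)) + √(-21)) = 2*(3/4 + I*√21) = 2*(3*(¼) + I*√21) = 2*(¾ + I*√21) = 3/2 + 2*I*√21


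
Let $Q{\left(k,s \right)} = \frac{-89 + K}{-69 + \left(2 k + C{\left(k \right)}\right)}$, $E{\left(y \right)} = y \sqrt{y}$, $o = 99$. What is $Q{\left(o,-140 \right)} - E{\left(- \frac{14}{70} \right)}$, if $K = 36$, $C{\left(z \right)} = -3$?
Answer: $- \frac{53}{126} + \frac{i \sqrt{5}}{25} \approx -0.42063 + 0.089443 i$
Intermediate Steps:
$E{\left(y \right)} = y^{\frac{3}{2}}$
$Q{\left(k,s \right)} = - \frac{53}{-72 + 2 k}$ ($Q{\left(k,s \right)} = \frac{-89 + 36}{-69 + \left(2 k - 3\right)} = - \frac{53}{-69 + \left(-3 + 2 k\right)} = - \frac{53}{-72 + 2 k}$)
$Q{\left(o,-140 \right)} - E{\left(- \frac{14}{70} \right)} = - \frac{53}{-72 + 2 \cdot 99} - \left(- \frac{14}{70}\right)^{\frac{3}{2}} = - \frac{53}{-72 + 198} - \left(\left(-14\right) \frac{1}{70}\right)^{\frac{3}{2}} = - \frac{53}{126} - \left(- \frac{1}{5}\right)^{\frac{3}{2}} = \left(-53\right) \frac{1}{126} - - \frac{i \sqrt{5}}{25} = - \frac{53}{126} + \frac{i \sqrt{5}}{25}$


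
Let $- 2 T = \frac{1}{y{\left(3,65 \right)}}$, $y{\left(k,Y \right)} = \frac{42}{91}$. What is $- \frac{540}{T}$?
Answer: $\frac{6480}{13} \approx 498.46$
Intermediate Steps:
$y{\left(k,Y \right)} = \frac{6}{13}$ ($y{\left(k,Y \right)} = 42 \cdot \frac{1}{91} = \frac{6}{13}$)
$T = - \frac{13}{12}$ ($T = - \frac{1}{2 \cdot \frac{6}{13}} = \left(- \frac{1}{2}\right) \frac{13}{6} = - \frac{13}{12} \approx -1.0833$)
$- \frac{540}{T} = - \frac{540}{- \frac{13}{12}} = \left(-540\right) \left(- \frac{12}{13}\right) = \frac{6480}{13}$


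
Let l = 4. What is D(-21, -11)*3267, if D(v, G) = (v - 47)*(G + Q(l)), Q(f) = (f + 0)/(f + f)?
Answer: 2332638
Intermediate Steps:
Q(f) = 1/2 (Q(f) = f/((2*f)) = f*(1/(2*f)) = 1/2)
D(v, G) = (1/2 + G)*(-47 + v) (D(v, G) = (v - 47)*(G + 1/2) = (-47 + v)*(1/2 + G) = (1/2 + G)*(-47 + v))
D(-21, -11)*3267 = (-47/2 + (1/2)*(-21) - 47*(-11) - 11*(-21))*3267 = (-47/2 - 21/2 + 517 + 231)*3267 = 714*3267 = 2332638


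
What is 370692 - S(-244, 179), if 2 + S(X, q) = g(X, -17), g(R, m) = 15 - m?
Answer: 370662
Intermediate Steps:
S(X, q) = 30 (S(X, q) = -2 + (15 - 1*(-17)) = -2 + (15 + 17) = -2 + 32 = 30)
370692 - S(-244, 179) = 370692 - 1*30 = 370692 - 30 = 370662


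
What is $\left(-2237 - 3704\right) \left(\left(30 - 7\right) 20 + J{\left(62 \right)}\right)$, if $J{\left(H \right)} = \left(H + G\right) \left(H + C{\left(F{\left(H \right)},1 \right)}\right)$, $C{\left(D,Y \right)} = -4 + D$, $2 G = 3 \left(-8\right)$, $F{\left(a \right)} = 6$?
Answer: $-21744060$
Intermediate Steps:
$G = -12$ ($G = \frac{3 \left(-8\right)}{2} = \frac{1}{2} \left(-24\right) = -12$)
$J{\left(H \right)} = \left(-12 + H\right) \left(2 + H\right)$ ($J{\left(H \right)} = \left(H - 12\right) \left(H + \left(-4 + 6\right)\right) = \left(-12 + H\right) \left(H + 2\right) = \left(-12 + H\right) \left(2 + H\right)$)
$\left(-2237 - 3704\right) \left(\left(30 - 7\right) 20 + J{\left(62 \right)}\right) = \left(-2237 - 3704\right) \left(\left(30 - 7\right) 20 - \left(644 - 3844\right)\right) = - 5941 \left(23 \cdot 20 - -3200\right) = - 5941 \left(460 + 3200\right) = \left(-5941\right) 3660 = -21744060$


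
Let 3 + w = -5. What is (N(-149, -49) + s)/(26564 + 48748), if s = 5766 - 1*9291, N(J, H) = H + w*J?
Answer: -397/12552 ≈ -0.031628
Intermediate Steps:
w = -8 (w = -3 - 5 = -8)
N(J, H) = H - 8*J
s = -3525 (s = 5766 - 9291 = -3525)
(N(-149, -49) + s)/(26564 + 48748) = ((-49 - 8*(-149)) - 3525)/(26564 + 48748) = ((-49 + 1192) - 3525)/75312 = (1143 - 3525)*(1/75312) = -2382*1/75312 = -397/12552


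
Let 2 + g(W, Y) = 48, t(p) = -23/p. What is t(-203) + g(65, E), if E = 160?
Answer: 9361/203 ≈ 46.113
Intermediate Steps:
g(W, Y) = 46 (g(W, Y) = -2 + 48 = 46)
t(-203) + g(65, E) = -23/(-203) + 46 = -23*(-1/203) + 46 = 23/203 + 46 = 9361/203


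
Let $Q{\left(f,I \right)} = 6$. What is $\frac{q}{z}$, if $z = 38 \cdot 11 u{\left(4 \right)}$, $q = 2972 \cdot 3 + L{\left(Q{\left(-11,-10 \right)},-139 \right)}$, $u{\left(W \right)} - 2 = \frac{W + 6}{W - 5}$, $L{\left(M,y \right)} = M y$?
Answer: $- \frac{4041}{1672} \approx -2.4169$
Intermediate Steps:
$u{\left(W \right)} = 2 + \frac{6 + W}{-5 + W}$ ($u{\left(W \right)} = 2 + \frac{W + 6}{W - 5} = 2 + \frac{6 + W}{-5 + W}$)
$q = 8082$ ($q = 2972 \cdot 3 + 6 \left(-139\right) = 8916 - 834 = 8082$)
$z = -3344$ ($z = 38 \cdot 11 \frac{-4 + 3 \cdot 4}{-5 + 4} = 418 \frac{-4 + 12}{-1} = 418 \left(\left(-1\right) 8\right) = 418 \left(-8\right) = -3344$)
$\frac{q}{z} = \frac{8082}{-3344} = 8082 \left(- \frac{1}{3344}\right) = - \frac{4041}{1672}$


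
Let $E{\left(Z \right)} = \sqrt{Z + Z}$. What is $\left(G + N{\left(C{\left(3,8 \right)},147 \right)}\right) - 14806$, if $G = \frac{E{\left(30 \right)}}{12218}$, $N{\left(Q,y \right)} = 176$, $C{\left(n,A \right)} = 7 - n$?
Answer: $-14630 + \frac{\sqrt{15}}{6109} \approx -14630.0$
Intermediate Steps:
$E{\left(Z \right)} = \sqrt{2} \sqrt{Z}$ ($E{\left(Z \right)} = \sqrt{2 Z} = \sqrt{2} \sqrt{Z}$)
$G = \frac{\sqrt{15}}{6109}$ ($G = \frac{\sqrt{2} \sqrt{30}}{12218} = 2 \sqrt{15} \cdot \frac{1}{12218} = \frac{\sqrt{15}}{6109} \approx 0.00063398$)
$\left(G + N{\left(C{\left(3,8 \right)},147 \right)}\right) - 14806 = \left(\frac{\sqrt{15}}{6109} + 176\right) - 14806 = \left(176 + \frac{\sqrt{15}}{6109}\right) - 14806 = -14630 + \frac{\sqrt{15}}{6109}$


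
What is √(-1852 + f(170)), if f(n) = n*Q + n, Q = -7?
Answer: 2*I*√718 ≈ 53.591*I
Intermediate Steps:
f(n) = -6*n (f(n) = n*(-7) + n = -7*n + n = -6*n)
√(-1852 + f(170)) = √(-1852 - 6*170) = √(-1852 - 1020) = √(-2872) = 2*I*√718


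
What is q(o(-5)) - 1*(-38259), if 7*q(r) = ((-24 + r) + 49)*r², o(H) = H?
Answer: 268313/7 ≈ 38330.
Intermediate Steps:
q(r) = r²*(25 + r)/7 (q(r) = (((-24 + r) + 49)*r²)/7 = ((25 + r)*r²)/7 = (r²*(25 + r))/7 = r²*(25 + r)/7)
q(o(-5)) - 1*(-38259) = (⅐)*(-5)²*(25 - 5) - 1*(-38259) = (⅐)*25*20 + 38259 = 500/7 + 38259 = 268313/7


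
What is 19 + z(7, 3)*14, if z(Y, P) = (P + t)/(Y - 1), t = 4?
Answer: 106/3 ≈ 35.333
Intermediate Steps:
z(Y, P) = (4 + P)/(-1 + Y) (z(Y, P) = (P + 4)/(Y - 1) = (4 + P)/(-1 + Y))
19 + z(7, 3)*14 = 19 + ((4 + 3)/(-1 + 7))*14 = 19 + (7/6)*14 = 19 + 49/3 = 106/3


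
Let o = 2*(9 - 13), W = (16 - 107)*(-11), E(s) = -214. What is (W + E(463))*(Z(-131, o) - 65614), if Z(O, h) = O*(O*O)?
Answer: -1820885835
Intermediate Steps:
W = 1001 (W = -91*(-11) = 1001)
o = -8 (o = 2*(-4) = -8)
Z(O, h) = O³ (Z(O, h) = O*O² = O³)
(W + E(463))*(Z(-131, o) - 65614) = (1001 - 214)*((-131)³ - 65614) = 787*(-2248091 - 65614) = 787*(-2313705) = -1820885835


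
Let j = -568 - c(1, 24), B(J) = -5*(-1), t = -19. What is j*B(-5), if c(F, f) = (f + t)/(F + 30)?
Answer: -88065/31 ≈ -2840.8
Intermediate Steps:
B(J) = 5
c(F, f) = (-19 + f)/(30 + F) (c(F, f) = (f - 19)/(F + 30) = (-19 + f)/(30 + F))
j = -17613/31 (j = -568 - (-19 + 24)/(30 + 1) = -568 - 5/31 = -17613/31 ≈ -568.16)
j*B(-5) = -17613/31*5 = -88065/31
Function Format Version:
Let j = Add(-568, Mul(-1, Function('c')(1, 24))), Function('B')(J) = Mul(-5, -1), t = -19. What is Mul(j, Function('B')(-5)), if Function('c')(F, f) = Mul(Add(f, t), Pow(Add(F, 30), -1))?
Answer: Rational(-88065, 31) ≈ -2840.8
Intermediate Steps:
Function('B')(J) = 5
Function('c')(F, f) = Mul(Pow(Add(30, F), -1), Add(-19, f)) (Function('c')(F, f) = Mul(Add(f, -19), Pow(Add(F, 30), -1)) = Mul(Add(-19, f), Pow(Add(30, F), -1)) = Mul(Pow(Add(30, F), -1), Add(-19, f)))
j = Rational(-17613, 31) (j = Add(-568, Mul(-1, Mul(Pow(Add(30, 1), -1), Add(-19, 24)))) = Add(-568, Mul(-1, Mul(Pow(31, -1), 5))) = Add(-568, Mul(-1, Mul(Rational(1, 31), 5))) = Add(-568, Mul(-1, Rational(5, 31))) = Add(-568, Rational(-5, 31)) = Rational(-17613, 31) ≈ -568.16)
Mul(j, Function('B')(-5)) = Mul(Rational(-17613, 31), 5) = Rational(-88065, 31)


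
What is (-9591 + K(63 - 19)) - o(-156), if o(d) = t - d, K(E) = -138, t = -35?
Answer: -9850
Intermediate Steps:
o(d) = -35 - d
(-9591 + K(63 - 19)) - o(-156) = (-9591 - 138) - (-35 - 1*(-156)) = -9729 - (-35 + 156) = -9729 - 1*121 = -9729 - 121 = -9850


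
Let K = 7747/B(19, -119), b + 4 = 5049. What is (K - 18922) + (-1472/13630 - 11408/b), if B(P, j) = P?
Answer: -2419204782117/130650365 ≈ -18517.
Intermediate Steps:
b = 5045 (b = -4 + 5049 = 5045)
K = 7747/19 ≈ 407.74
(K - 18922) + (-1472/13630 - 11408/b) = (7747/19 - 18922) + (-1472/13630 - 11408/5045) = -351771/19 + (-1472*1/13630 - 11408*1/5045) = -351771/19 + (-736/6815 - 11408/5045) = -351771/19 - 16291728/6876335 = -2419204782117/130650365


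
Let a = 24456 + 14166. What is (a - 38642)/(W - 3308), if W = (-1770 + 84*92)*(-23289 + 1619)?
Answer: 5/32278292 ≈ 1.5490e-7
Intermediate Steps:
W = -129109860 (W = (-1770 + 7728)*(-21670) = 5958*(-21670) = -129109860)
a = 38622
(a - 38642)/(W - 3308) = (38622 - 38642)/(-129109860 - 3308) = -20/(-129113168) = -20*(-1/129113168) = 5/32278292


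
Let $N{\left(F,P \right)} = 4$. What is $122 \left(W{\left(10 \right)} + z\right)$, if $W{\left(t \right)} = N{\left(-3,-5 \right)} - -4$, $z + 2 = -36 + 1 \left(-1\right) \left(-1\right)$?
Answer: $-3538$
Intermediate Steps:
$z = -37$ ($z = -2 - \left(36 - 1 \left(-1\right) \left(-1\right)\right) = -2 - 35 = -37$)
$W{\left(t \right)} = 8$ ($W{\left(t \right)} = 4 - -4 = 4 + 4 = 8$)
$122 \left(W{\left(10 \right)} + z\right) = 122 \left(8 - 37\right) = 122 \left(-29\right) = -3538$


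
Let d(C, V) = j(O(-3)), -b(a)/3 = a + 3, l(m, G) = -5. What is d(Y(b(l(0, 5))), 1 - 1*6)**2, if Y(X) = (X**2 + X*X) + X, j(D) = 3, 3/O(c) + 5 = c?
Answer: 9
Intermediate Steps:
O(c) = 3/(-5 + c)
b(a) = -9 - 3*a (b(a) = -3*(a + 3) = -3*(3 + a) = -9 - 3*a)
Y(X) = X + 2*X**2 (Y(X) = (X**2 + X**2) + X = 2*X**2 + X = X + 2*X**2)
d(C, V) = 3
d(Y(b(l(0, 5))), 1 - 1*6)**2 = 3**2 = 9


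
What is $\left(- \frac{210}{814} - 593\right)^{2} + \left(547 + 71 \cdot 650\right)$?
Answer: $\frac{66036311289}{165649} \approx 3.9865 \cdot 10^{5}$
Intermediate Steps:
$\left(- \frac{210}{814} - 593\right)^{2} + \left(547 + 71 \cdot 650\right) = \left(\left(-210\right) \frac{1}{814} - 593\right)^{2} + \left(547 + 46150\right) = \left(- \frac{105}{407} - 593\right)^{2} + 46697 = \left(- \frac{241456}{407}\right)^{2} + 46697 = \frac{58300999936}{165649} + 46697 = \frac{66036311289}{165649}$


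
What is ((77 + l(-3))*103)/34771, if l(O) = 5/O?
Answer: 23278/104313 ≈ 0.22316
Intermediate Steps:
((77 + l(-3))*103)/34771 = ((77 + 5/(-3))*103)/34771 = ((77 + 5*(-⅓))*103)*(1/34771) = ((77 - 5/3)*103)*(1/34771) = ((226/3)*103)*(1/34771) = (23278/3)*(1/34771) = 23278/104313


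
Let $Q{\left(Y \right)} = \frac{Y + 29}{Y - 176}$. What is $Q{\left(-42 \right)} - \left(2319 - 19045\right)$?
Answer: $\frac{3646281}{218} \approx 16726.0$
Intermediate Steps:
$Q{\left(Y \right)} = \frac{29 + Y}{-176 + Y}$
$Q{\left(-42 \right)} - \left(2319 - 19045\right) = \frac{29 - 42}{-176 - 42} - \left(2319 - 19045\right) = \frac{1}{-218} \left(-13\right) - \left(2319 - 19045\right) = \left(- \frac{1}{218}\right) \left(-13\right) - -16726 = \frac{13}{218} + 16726 = \frac{3646281}{218}$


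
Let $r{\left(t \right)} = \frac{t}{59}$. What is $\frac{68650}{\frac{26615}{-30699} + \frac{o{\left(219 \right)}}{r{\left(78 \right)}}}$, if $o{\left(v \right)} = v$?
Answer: $\frac{54794645100}{131528603} \approx 416.6$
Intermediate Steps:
$r{\left(t \right)} = \frac{t}{59}$ ($r{\left(t \right)} = t \frac{1}{59} = \frac{t}{59}$)
$\frac{68650}{\frac{26615}{-30699} + \frac{o{\left(219 \right)}}{r{\left(78 \right)}}} = \frac{68650}{\frac{26615}{-30699} + \frac{219}{\frac{1}{59} \cdot 78}} = \frac{68650}{26615 \left(- \frac{1}{30699}\right) + \frac{219}{\frac{78}{59}}} = \frac{68650}{- \frac{26615}{30699} + 219 \cdot \frac{59}{78}} = \frac{68650}{- \frac{26615}{30699} + \frac{4307}{26}} = \frac{68650}{\frac{131528603}{798174}} = 68650 \cdot \frac{798174}{131528603} = \frac{54794645100}{131528603}$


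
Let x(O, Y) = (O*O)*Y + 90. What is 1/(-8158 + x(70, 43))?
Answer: 1/202632 ≈ 4.9351e-6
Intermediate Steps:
x(O, Y) = 90 + Y*O² (x(O, Y) = O²*Y + 90 = Y*O² + 90 = 90 + Y*O²)
1/(-8158 + x(70, 43)) = 1/(-8158 + (90 + 43*70²)) = 1/(-8158 + (90 + 43*4900)) = 1/(-8158 + (90 + 210700)) = 1/(-8158 + 210790) = 1/202632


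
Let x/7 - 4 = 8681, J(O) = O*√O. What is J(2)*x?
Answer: 121590*√2 ≈ 1.7195e+5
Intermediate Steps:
J(O) = O^(3/2)
x = 60795 (x = 28 + 7*8681 = 28 + 60767 = 60795)
J(2)*x = 2^(3/2)*60795 = (2*√2)*60795 = 121590*√2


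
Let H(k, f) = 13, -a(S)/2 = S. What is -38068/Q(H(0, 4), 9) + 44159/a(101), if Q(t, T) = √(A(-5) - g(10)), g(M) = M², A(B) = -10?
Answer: -44159/202 + 19034*I*√110/55 ≈ -218.61 + 3629.6*I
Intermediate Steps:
a(S) = -2*S
Q(t, T) = I*√110 (Q(t, T) = √(-10 - 1*10²) = √(-10 - 1*100) = √(-10 - 100) = √(-110) = I*√110)
-38068/Q(H(0, 4), 9) + 44159/a(101) = -38068*(-I*√110/110) + 44159/((-2*101)) = -(-19034)*I*√110/55 + 44159/(-202) = 19034*I*√110/55 + 44159*(-1/202) = 19034*I*√110/55 - 44159/202 = -44159/202 + 19034*I*√110/55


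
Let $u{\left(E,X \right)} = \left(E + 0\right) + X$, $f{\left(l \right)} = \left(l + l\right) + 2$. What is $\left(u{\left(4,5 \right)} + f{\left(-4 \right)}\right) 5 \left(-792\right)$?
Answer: $-11880$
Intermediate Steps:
$f{\left(l \right)} = 2 + 2 l$ ($f{\left(l \right)} = 2 l + 2 = 2 + 2 l$)
$u{\left(E,X \right)} = E + X$
$\left(u{\left(4,5 \right)} + f{\left(-4 \right)}\right) 5 \left(-792\right) = \left(\left(4 + 5\right) + \left(2 + 2 \left(-4\right)\right)\right) 5 \left(-792\right) = \left(9 + \left(2 - 8\right)\right) 5 \left(-792\right) = \left(9 - 6\right) 5 \left(-792\right) = 3 \cdot 5 \left(-792\right) = 15 \left(-792\right) = -11880$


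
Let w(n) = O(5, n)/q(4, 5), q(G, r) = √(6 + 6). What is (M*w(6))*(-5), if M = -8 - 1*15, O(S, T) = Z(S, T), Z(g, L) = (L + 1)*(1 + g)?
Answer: 805*√3 ≈ 1394.3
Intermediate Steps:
q(G, r) = 2*√3 (q(G, r) = √12 = 2*√3)
Z(g, L) = (1 + L)*(1 + g)
O(S, T) = 1 + S + T + S*T (O(S, T) = 1 + T + S + T*S = 1 + T + S + S*T = 1 + S + T + S*T)
M = -23 (M = -8 - 15 = -23)
w(n) = √3*(6 + 6*n)/6 (w(n) = (1 + 5 + n + 5*n)/((2*√3)) = (6 + 6*n)*(√3/6) = √3*(6 + 6*n)/6)
(M*w(6))*(-5) = -23*√3*(1 + 6)*(-5) = -23*√3*7*(-5) = -161*√3*(-5) = 805*√3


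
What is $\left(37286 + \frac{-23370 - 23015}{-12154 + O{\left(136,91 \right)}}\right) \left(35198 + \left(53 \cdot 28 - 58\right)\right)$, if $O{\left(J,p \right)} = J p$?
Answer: $\frac{50242677128}{37} \approx 1.3579 \cdot 10^{9}$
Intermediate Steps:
$\left(37286 + \frac{-23370 - 23015}{-12154 + O{\left(136,91 \right)}}\right) \left(35198 + \left(53 \cdot 28 - 58\right)\right) = \left(37286 + \frac{-23370 - 23015}{-12154 + 136 \cdot 91}\right) \left(35198 + \left(53 \cdot 28 - 58\right)\right) = \left(37286 - \frac{46385}{-12154 + 12376}\right) \left(35198 + \left(1484 - 58\right)\right) = \left(37286 - \frac{46385}{222}\right) \left(35198 + 1426\right) = \left(37286 - \frac{46385}{222}\right) 36624 = \frac{8231107}{222} \cdot 36624 = \frac{50242677128}{37}$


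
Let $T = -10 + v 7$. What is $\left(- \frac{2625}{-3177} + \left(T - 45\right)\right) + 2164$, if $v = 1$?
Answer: $\frac{2241719}{1059} \approx 2116.8$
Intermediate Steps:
$T = -3$ ($T = -10 + 1 \cdot 7 = -10 + 7 = -3$)
$\left(- \frac{2625}{-3177} + \left(T - 45\right)\right) + 2164 = \left(- \frac{2625}{-3177} - 48\right) + 2164 = \left(\left(-2625\right) \left(- \frac{1}{3177}\right) - 48\right) + 2164 = \left(\frac{875}{1059} - 48\right) + 2164 = - \frac{49957}{1059} + 2164 = \frac{2241719}{1059}$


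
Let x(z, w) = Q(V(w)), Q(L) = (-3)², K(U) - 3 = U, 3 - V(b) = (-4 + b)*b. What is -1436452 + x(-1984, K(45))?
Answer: -1436443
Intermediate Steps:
V(b) = 3 - b*(-4 + b) (V(b) = 3 - (-4 + b)*b = 3 - b*(-4 + b))
K(U) = 3 + U
Q(L) = 9
x(z, w) = 9
-1436452 + x(-1984, K(45)) = -1436452 + 9 = -1436443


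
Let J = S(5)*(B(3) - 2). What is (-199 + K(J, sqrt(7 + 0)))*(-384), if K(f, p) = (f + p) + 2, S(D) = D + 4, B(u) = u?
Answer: 72192 - 384*sqrt(7) ≈ 71176.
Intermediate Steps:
S(D) = 4 + D
J = 9 (J = (4 + 5)*(3 - 2) = 9*1 = 9)
K(f, p) = 2 + f + p
(-199 + K(J, sqrt(7 + 0)))*(-384) = (-199 + (2 + 9 + sqrt(7 + 0)))*(-384) = (-199 + (2 + 9 + sqrt(7)))*(-384) = (-199 + (11 + sqrt(7)))*(-384) = (-188 + sqrt(7))*(-384) = 72192 - 384*sqrt(7)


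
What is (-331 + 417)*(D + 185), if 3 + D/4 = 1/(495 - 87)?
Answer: 758821/51 ≈ 14879.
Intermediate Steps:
D = -1223/102 (D = -12 + 4/(495 - 87) = -12 + 4/408 = -12 + 4*(1/408) = -12 + 1/102 = -1223/102 ≈ -11.990)
(-331 + 417)*(D + 185) = (-331 + 417)*(-1223/102 + 185) = 86*(17647/102) = 758821/51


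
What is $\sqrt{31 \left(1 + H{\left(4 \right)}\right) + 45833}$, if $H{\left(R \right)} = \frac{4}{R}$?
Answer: $\sqrt{45895} \approx 214.23$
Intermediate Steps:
$\sqrt{31 \left(1 + H{\left(4 \right)}\right) + 45833} = \sqrt{31 \left(1 + \frac{4}{4}\right) + 45833} = \sqrt{31 \left(1 + 4 \cdot \frac{1}{4}\right) + 45833} = \sqrt{31 \left(1 + 1\right) + 45833} = \sqrt{31 \cdot 2 + 45833} = \sqrt{62 + 45833} = \sqrt{45895}$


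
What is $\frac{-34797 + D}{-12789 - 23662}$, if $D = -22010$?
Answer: $\frac{56807}{36451} \approx 1.5584$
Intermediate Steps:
$\frac{-34797 + D}{-12789 - 23662} = \frac{-34797 - 22010}{-12789 - 23662} = - \frac{56807}{-36451} = \left(-56807\right) \left(- \frac{1}{36451}\right) = \frac{56807}{36451}$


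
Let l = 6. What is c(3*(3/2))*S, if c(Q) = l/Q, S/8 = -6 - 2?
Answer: -256/3 ≈ -85.333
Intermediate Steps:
S = -64 (S = 8*(-6 - 2) = 8*(-8) = -64)
c(Q) = 6/Q
c(3*(3/2))*S = (6/((3*(3/2))))*(-64) = (6/(9/2))*(-64) = (6*(2/9))*(-64) = (4/3)*(-64) = -256/3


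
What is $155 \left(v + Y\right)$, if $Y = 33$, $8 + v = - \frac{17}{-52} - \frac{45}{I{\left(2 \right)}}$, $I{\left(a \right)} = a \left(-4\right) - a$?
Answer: $\frac{240405}{52} \approx 4623.2$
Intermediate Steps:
$I{\left(a \right)} = - 5 a$ ($I{\left(a \right)} = - 4 a - a = - 5 a$)
$v = - \frac{165}{52}$ ($v = -8 - \left(- \frac{17}{52} - \frac{9}{2}\right) = -8 - \left(- \frac{17}{52} + \frac{45}{-10}\right) = -8 + \left(\frac{17}{52} - - \frac{9}{2}\right) = -8 + \left(\frac{17}{52} + \frac{9}{2}\right) = -8 + \frac{251}{52} = - \frac{165}{52} \approx -3.1731$)
$155 \left(v + Y\right) = 155 \left(- \frac{165}{52} + 33\right) = 155 \cdot \frac{1551}{52} = \frac{240405}{52}$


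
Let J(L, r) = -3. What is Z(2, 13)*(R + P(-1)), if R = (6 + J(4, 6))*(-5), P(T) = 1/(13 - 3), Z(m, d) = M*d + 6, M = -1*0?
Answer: -447/5 ≈ -89.400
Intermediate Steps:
M = 0
Z(m, d) = 6 (Z(m, d) = 0*d + 6 = 0 + 6 = 6)
P(T) = ⅒ (P(T) = 1/10 = ⅒)
R = -15 (R = (6 - 3)*(-5) = 3*(-5) = -15)
Z(2, 13)*(R + P(-1)) = 6*(-15 + ⅒) = 6*(-149/10) = -447/5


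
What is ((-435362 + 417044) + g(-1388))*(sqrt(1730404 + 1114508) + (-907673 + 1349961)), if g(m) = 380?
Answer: -7933762144 - 71752*sqrt(177807) ≈ -7.9640e+9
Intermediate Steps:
((-435362 + 417044) + g(-1388))*(sqrt(1730404 + 1114508) + (-907673 + 1349961)) = ((-435362 + 417044) + 380)*(sqrt(1730404 + 1114508) + (-907673 + 1349961)) = (-18318 + 380)*(sqrt(2844912) + 442288) = -17938*(4*sqrt(177807) + 442288) = -17938*(442288 + 4*sqrt(177807)) = -7933762144 - 71752*sqrt(177807)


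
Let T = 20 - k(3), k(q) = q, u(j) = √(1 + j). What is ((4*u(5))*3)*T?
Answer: 204*√6 ≈ 499.70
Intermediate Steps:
T = 17 (T = 20 - 1*3 = 20 - 3 = 17)
((4*u(5))*3)*T = ((4*√(1 + 5))*3)*17 = ((4*√6)*3)*17 = (12*√6)*17 = 204*√6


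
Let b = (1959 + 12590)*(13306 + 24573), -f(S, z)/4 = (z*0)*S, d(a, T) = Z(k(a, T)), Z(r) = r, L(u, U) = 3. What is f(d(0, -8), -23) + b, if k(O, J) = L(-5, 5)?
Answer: 551101571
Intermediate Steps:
k(O, J) = 3
d(a, T) = 3
f(S, z) = 0 (f(S, z) = -4*z*0*S = -0*S = -4*0 = 0)
b = 551101571 (b = 14549*37879 = 551101571)
f(d(0, -8), -23) + b = 0 + 551101571 = 551101571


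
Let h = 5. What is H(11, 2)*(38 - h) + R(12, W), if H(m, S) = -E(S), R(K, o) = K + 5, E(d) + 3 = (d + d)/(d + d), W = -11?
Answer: 83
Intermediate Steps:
E(d) = -2 (E(d) = -3 + (d + d)/(d + d) = -3 + (2*d)/((2*d)) = -3 + (2*d)*(1/(2*d)) = -3 + 1 = -2)
R(K, o) = 5 + K
H(m, S) = 2 (H(m, S) = -1*(-2) = 2)
H(11, 2)*(38 - h) + R(12, W) = 2*(38 - 1*5) + (5 + 12) = 2*(38 - 5) + 17 = 2*33 + 17 = 66 + 17 = 83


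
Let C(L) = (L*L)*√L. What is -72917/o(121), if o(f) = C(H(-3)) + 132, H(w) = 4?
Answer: -72917/164 ≈ -444.62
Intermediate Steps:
C(L) = L^(5/2) (C(L) = L²*√L = L^(5/2))
o(f) = 164 (o(f) = 4^(5/2) + 132 = 32 + 132 = 164)
-72917/o(121) = -72917/164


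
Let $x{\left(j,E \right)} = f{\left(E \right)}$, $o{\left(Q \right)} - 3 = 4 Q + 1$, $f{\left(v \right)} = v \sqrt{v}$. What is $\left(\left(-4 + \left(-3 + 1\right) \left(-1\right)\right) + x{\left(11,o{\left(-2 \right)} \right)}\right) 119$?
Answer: $-238 - 952 i \approx -238.0 - 952.0 i$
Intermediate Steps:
$f{\left(v \right)} = v^{\frac{3}{2}}$
$o{\left(Q \right)} = 4 + 4 Q$ ($o{\left(Q \right)} = 3 + \left(4 Q + 1\right) = 3 + \left(1 + 4 Q\right) = 4 + 4 Q$)
$x{\left(j,E \right)} = E^{\frac{3}{2}}$
$\left(\left(-4 + \left(-3 + 1\right) \left(-1\right)\right) + x{\left(11,o{\left(-2 \right)} \right)}\right) 119 = \left(\left(-4 + \left(-3 + 1\right) \left(-1\right)\right) + \left(4 + 4 \left(-2\right)\right)^{\frac{3}{2}}\right) 119 = \left(\left(-4 - -2\right) + \left(4 - 8\right)^{\frac{3}{2}}\right) 119 = \left(\left(-4 + 2\right) + \left(-4\right)^{\frac{3}{2}}\right) 119 = \left(-2 - 8 i\right) 119 = -238 - 952 i$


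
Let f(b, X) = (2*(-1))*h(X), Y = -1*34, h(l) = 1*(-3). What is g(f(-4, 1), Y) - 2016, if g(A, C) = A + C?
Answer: -2044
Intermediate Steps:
h(l) = -3
Y = -34
f(b, X) = 6 (f(b, X) = (2*(-1))*(-3) = -2*(-3) = 6)
g(f(-4, 1), Y) - 2016 = (6 - 34) - 2016 = -28 - 2016 = -2044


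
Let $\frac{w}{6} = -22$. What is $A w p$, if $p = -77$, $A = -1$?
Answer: $-10164$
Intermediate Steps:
$w = -132$ ($w = 6 \left(-22\right) = -132$)
$A w p = \left(-1\right) \left(-132\right) \left(-77\right) = 132 \left(-77\right) = -10164$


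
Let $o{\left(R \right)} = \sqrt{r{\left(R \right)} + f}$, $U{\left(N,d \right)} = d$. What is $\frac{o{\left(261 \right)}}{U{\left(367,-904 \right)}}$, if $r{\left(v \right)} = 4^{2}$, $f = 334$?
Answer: $- \frac{5 \sqrt{14}}{904} \approx -0.020695$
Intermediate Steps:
$r{\left(v \right)} = 16$
$o{\left(R \right)} = 5 \sqrt{14}$ ($o{\left(R \right)} = \sqrt{16 + 334} = \sqrt{350} = 5 \sqrt{14}$)
$\frac{o{\left(261 \right)}}{U{\left(367,-904 \right)}} = \frac{5 \sqrt{14}}{-904} = 5 \sqrt{14} \left(- \frac{1}{904}\right) = - \frac{5 \sqrt{14}}{904}$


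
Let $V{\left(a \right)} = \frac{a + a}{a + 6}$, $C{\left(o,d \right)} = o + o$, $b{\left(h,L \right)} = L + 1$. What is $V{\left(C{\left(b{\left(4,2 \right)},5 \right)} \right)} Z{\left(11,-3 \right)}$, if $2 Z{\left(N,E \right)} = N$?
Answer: $\frac{11}{2} \approx 5.5$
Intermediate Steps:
$b{\left(h,L \right)} = 1 + L$
$C{\left(o,d \right)} = 2 o$
$Z{\left(N,E \right)} = \frac{N}{2}$
$V{\left(a \right)} = \frac{2 a}{6 + a}$
$V{\left(C{\left(b{\left(4,2 \right)},5 \right)} \right)} Z{\left(11,-3 \right)} = \frac{2 \cdot 2 \left(1 + 2\right)}{6 + 2 \left(1 + 2\right)} \frac{1}{2} \cdot 11 = \frac{2 \cdot 2 \cdot 3}{6 + 2 \cdot 3} \cdot \frac{11}{2} = 2 \cdot 6 \frac{1}{6 + 6} \cdot \frac{11}{2} = 2 \cdot 6 \cdot \frac{1}{12} \cdot \frac{11}{2} = 1 \cdot \frac{11}{2} = \frac{11}{2}$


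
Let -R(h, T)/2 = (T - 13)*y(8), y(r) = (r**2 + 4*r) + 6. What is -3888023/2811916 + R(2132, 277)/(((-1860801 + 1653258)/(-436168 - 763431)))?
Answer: -60555445929790331/194531160796 ≈ -3.1129e+5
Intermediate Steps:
y(r) = 6 + r**2 + 4*r
R(h, T) = 2652 - 204*T (R(h, T) = -2*(T - 13)*(6 + 8**2 + 4*8) = -2*(-13 + T)*(6 + 64 + 32) = -2*(-13 + T)*102 = -2*(-1326 + 102*T) = 2652 - 204*T)
-3888023/2811916 + R(2132, 277)/(((-1860801 + 1653258)/(-436168 - 763431))) = -3888023/2811916 + (2652 - 204*277)/(((-1860801 + 1653258)/(-436168 - 763431))) = -3888023*1/2811916 + (2652 - 56508)/((-207543/(-1199599))) = -3888023/2811916 - 53856/((-207543*(-1/1199599))) = -3888023/2811916 - 53856/207543/1199599 = -3888023/2811916 - 53856*1199599/207543 = -3888023/2811916 - 21535201248/69181 = -60555445929790331/194531160796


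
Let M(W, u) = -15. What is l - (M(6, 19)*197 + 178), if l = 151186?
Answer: 153963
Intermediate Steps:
l - (M(6, 19)*197 + 178) = 151186 - (-15*197 + 178) = 151186 - (-2955 + 178) = 151186 - 1*(-2777) = 151186 + 2777 = 153963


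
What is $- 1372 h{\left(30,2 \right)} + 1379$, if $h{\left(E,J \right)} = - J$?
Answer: $4123$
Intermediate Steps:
$- 1372 h{\left(30,2 \right)} + 1379 = - 1372 \left(\left(-1\right) 2\right) + 1379 = \left(-1372\right) \left(-2\right) + 1379 = 2744 + 1379 = 4123$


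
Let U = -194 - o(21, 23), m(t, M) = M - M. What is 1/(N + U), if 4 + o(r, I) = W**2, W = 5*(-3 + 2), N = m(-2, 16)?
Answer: -1/215 ≈ -0.0046512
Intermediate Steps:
m(t, M) = 0
N = 0
W = -5 (W = 5*(-1) = -5)
o(r, I) = 21 (o(r, I) = -4 + (-5)**2 = -4 + 25 = 21)
U = -215 (U = -194 - 1*21 = -194 - 21 = -215)
1/(N + U) = 1/(0 - 215) = 1/(-215) = -1/215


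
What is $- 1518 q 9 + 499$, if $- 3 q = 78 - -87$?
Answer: $751909$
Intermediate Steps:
$q = -55$ ($q = - \frac{78 - -87}{3} = - \frac{78 + 87}{3} = \left(- \frac{1}{3}\right) 165 = -55$)
$- 1518 q 9 + 499 = - 1518 \left(\left(-55\right) 9\right) + 499 = \left(-1518\right) \left(-495\right) + 499 = 751410 + 499 = 751909$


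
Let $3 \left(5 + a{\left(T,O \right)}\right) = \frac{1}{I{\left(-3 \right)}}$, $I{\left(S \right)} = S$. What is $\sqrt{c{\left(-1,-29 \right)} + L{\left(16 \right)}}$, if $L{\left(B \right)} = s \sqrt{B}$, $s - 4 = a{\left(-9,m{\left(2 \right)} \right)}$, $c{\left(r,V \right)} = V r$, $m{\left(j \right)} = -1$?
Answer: $\frac{\sqrt{221}}{3} \approx 4.9554$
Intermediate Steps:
$a{\left(T,O \right)} = - \frac{46}{9}$ ($a{\left(T,O \right)} = -5 + \frac{1}{3 \left(-3\right)} = -5 + \frac{1}{3} \left(- \frac{1}{3}\right) = -5 - \frac{1}{9} = - \frac{46}{9}$)
$s = - \frac{10}{9}$ ($s = 4 - \frac{46}{9} = - \frac{10}{9} \approx -1.1111$)
$L{\left(B \right)} = - \frac{10 \sqrt{B}}{9}$
$\sqrt{c{\left(-1,-29 \right)} + L{\left(16 \right)}} = \sqrt{\left(-29\right) \left(-1\right) - \frac{10 \sqrt{16}}{9}} = \sqrt{29 - \frac{40}{9}} = \sqrt{\frac{221}{9}} = \frac{\sqrt{221}}{3}$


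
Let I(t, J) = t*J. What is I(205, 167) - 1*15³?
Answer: 30860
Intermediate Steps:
I(t, J) = J*t
I(205, 167) - 1*15³ = 167*205 - 1*15³ = 34235 - 1*3375 = 34235 - 3375 = 30860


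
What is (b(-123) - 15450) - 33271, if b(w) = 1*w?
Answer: -48844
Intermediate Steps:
b(w) = w
(b(-123) - 15450) - 33271 = (-123 - 15450) - 33271 = -15573 - 33271 = -48844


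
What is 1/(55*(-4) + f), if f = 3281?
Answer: 1/3061 ≈ 0.00032669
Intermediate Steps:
1/(55*(-4) + f) = 1/(55*(-4) + 3281) = 1/(-220 + 3281) = 1/3061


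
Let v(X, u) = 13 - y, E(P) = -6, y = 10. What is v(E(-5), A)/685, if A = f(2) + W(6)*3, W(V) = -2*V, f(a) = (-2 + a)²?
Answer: 3/685 ≈ 0.0043796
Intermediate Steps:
A = -36 (A = (-2 + 2)² - 2*6*3 = 0² - 12*3 = 0 - 36 = -36)
v(X, u) = 3 (v(X, u) = 13 - 1*10 = 13 - 10 = 3)
v(E(-5), A)/685 = 3/685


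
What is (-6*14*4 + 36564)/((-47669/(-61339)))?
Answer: 2222189292/47669 ≈ 46617.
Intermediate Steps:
(-6*14*4 + 36564)/((-47669/(-61339))) = (-84*4 + 36564)/((-47669*(-1/61339))) = (-336 + 36564)/(47669/61339) = 36228*(61339/47669) = 2222189292/47669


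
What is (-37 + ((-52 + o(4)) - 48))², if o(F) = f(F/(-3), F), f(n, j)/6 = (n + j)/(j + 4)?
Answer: 18225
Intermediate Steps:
f(n, j) = 6*(j + n)/(4 + j) (f(n, j) = 6*((n + j)/(j + 4)) = 6*((j + n)/(4 + j)) = 6*(j + n)/(4 + j))
o(F) = 4*F/(4 + F) (o(F) = 6*(F + F/(-3))/(4 + F) = 6*(F + F*(-⅓))/(4 + F) = 6*(F - F/3)/(4 + F) = 6*(2*F/3)/(4 + F) = 4*F/(4 + F))
(-37 + ((-52 + o(4)) - 48))² = (-37 + ((-52 + 4*4/(4 + 4)) - 48))² = (-37 + ((-52 + 4*4/8) - 48))² = (-37 + ((-52 + 4*4*(⅛)) - 48))² = (-37 + ((-52 + 2) - 48))² = (-37 + (-50 - 48))² = (-37 - 98)² = (-135)² = 18225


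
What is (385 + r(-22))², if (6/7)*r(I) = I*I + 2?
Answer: 906304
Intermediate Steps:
r(I) = 7/3 + 7*I²/6 (r(I) = 7*(I*I + 2)/6 = 7*(I² + 2)/6 = 7*(2 + I²)/6 = 7/3 + 7*I²/6)
(385 + r(-22))² = (385 + (7/3 + (7/6)*(-22)²))² = (385 + (7/3 + (7/6)*484))² = (385 + (7/3 + 1694/3))² = (385 + 567)² = 952² = 906304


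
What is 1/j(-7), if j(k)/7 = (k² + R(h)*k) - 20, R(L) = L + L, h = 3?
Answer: -1/91 ≈ -0.010989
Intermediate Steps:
R(L) = 2*L
j(k) = -140 + 7*k² + 42*k (j(k) = 7*((k² + (2*3)*k) - 20) = 7*((k² + 6*k) - 20) = 7*(-20 + k² + 6*k) = -140 + 7*k² + 42*k)
1/j(-7) = 1/(-140 + 7*(-7)² + 42*(-7)) = 1/(-140 + 7*49 - 294) = 1/(-140 + 343 - 294) = 1/(-91) = -1/91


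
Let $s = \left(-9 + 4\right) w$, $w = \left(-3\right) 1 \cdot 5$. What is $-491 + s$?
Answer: $-416$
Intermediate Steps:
$w = -15$ ($w = \left(-3\right) 5 = -15$)
$s = 75$ ($s = \left(-9 + 4\right) \left(-15\right) = \left(-5\right) \left(-15\right) = 75$)
$-491 + s = -491 + 75 = -416$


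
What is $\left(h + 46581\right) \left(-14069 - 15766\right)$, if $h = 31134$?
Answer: $-2318627025$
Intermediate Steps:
$\left(h + 46581\right) \left(-14069 - 15766\right) = \left(31134 + 46581\right) \left(-14069 - 15766\right) = 77715 \left(-29835\right) = -2318627025$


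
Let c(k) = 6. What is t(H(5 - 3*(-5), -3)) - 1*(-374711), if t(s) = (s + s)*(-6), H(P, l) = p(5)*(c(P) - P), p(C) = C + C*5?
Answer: 379751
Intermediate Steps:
p(C) = 6*C (p(C) = C + 5*C = 6*C)
H(P, l) = 180 - 30*P (H(P, l) = (6*5)*(6 - P) = 30*(6 - P) = 180 - 30*P)
t(s) = -12*s (t(s) = (2*s)*(-6) = -12*s)
t(H(5 - 3*(-5), -3)) - 1*(-374711) = -12*(180 - 30*(5 - 3*(-5))) - 1*(-374711) = -12*(180 - 30*(5 + 15)) + 374711 = -12*(180 - 30*20) + 374711 = -12*(180 - 600) + 374711 = -12*(-420) + 374711 = 5040 + 374711 = 379751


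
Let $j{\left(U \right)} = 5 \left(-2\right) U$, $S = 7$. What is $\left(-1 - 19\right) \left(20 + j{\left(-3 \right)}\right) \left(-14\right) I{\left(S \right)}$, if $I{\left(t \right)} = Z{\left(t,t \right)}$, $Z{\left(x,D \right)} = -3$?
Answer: $-42000$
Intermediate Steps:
$j{\left(U \right)} = - 10 U$
$I{\left(t \right)} = -3$
$\left(-1 - 19\right) \left(20 + j{\left(-3 \right)}\right) \left(-14\right) I{\left(S \right)} = \left(-1 - 19\right) \left(20 - -30\right) \left(-14\right) \left(-3\right) = - 20 \left(20 + 30\right) \left(-14\right) \left(-3\right) = \left(-20\right) 50 \left(-14\right) \left(-3\right) = \left(-1000\right) \left(-14\right) \left(-3\right) = 14000 \left(-3\right) = -42000$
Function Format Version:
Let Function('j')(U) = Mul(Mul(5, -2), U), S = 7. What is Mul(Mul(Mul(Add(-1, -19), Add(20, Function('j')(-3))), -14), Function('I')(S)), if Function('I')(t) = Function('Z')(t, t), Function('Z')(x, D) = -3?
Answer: -42000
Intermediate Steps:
Function('j')(U) = Mul(-10, U)
Function('I')(t) = -3
Mul(Mul(Mul(Add(-1, -19), Add(20, Function('j')(-3))), -14), Function('I')(S)) = Mul(Mul(Mul(Add(-1, -19), Add(20, Mul(-10, -3))), -14), -3) = Mul(Mul(Mul(-20, Add(20, 30)), -14), -3) = Mul(Mul(Mul(-20, 50), -14), -3) = Mul(Mul(-1000, -14), -3) = Mul(14000, -3) = -42000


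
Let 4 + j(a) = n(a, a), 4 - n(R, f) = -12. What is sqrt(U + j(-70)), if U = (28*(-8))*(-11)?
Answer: 2*sqrt(619) ≈ 49.759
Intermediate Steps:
n(R, f) = 16 (n(R, f) = 4 - 1*(-12) = 4 + 12 = 16)
j(a) = 12 (j(a) = -4 + 16 = 12)
U = 2464 (U = -224*(-11) = 2464)
sqrt(U + j(-70)) = sqrt(2464 + 12) = sqrt(2476) = 2*sqrt(619)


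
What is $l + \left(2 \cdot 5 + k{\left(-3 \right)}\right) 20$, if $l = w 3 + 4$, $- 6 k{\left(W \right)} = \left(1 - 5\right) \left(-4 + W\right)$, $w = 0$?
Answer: $\frac{332}{3} \approx 110.67$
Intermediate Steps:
$k{\left(W \right)} = - \frac{8}{3} + \frac{2 W}{3}$ ($k{\left(W \right)} = - \frac{\left(1 - 5\right) \left(-4 + W\right)}{6} = - \frac{\left(-4\right) \left(-4 + W\right)}{6} = - \frac{16 - 4 W}{6} = - \frac{8}{3} + \frac{2 W}{3}$)
$l = 4$ ($l = 0 \cdot 3 + 4 = 0 + 4 = 4$)
$l + \left(2 \cdot 5 + k{\left(-3 \right)}\right) 20 = 4 + \left(2 \cdot 5 + \left(- \frac{8}{3} + \frac{2}{3} \left(-3\right)\right)\right) 20 = 4 + \left(10 - \frac{14}{3}\right) 20 = 4 + \frac{16}{3} \cdot 20 = 4 + \frac{320}{3} = \frac{332}{3}$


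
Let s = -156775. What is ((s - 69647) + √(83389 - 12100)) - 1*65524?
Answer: -291679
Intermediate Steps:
((s - 69647) + √(83389 - 12100)) - 1*65524 = ((-156775 - 69647) + √(83389 - 12100)) - 1*65524 = (-226422 + √71289) - 65524 = (-226422 + 267) - 65524 = -226155 - 65524 = -291679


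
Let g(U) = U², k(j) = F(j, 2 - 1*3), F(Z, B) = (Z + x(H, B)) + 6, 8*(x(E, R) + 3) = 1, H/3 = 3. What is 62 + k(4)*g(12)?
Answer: 1088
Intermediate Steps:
H = 9 (H = 3*3 = 9)
x(E, R) = -23/8 (x(E, R) = -3 + (⅛)*1 = -3 + ⅛ = -23/8)
F(Z, B) = 25/8 + Z (F(Z, B) = (Z - 23/8) + 6 = (-23/8 + Z) + 6 = 25/8 + Z)
k(j) = 25/8 + j
62 + k(4)*g(12) = 62 + (25/8 + 4)*12² = 62 + (57/8)*144 = 62 + 1026 = 1088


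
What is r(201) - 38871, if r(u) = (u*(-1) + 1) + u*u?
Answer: 1330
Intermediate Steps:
r(u) = 1 + u² - u (r(u) = (-u + 1) + u² = (1 - u) + u² = 1 + u² - u)
r(201) - 38871 = (1 + 201² - 1*201) - 38871 = (1 + 40401 - 201) - 38871 = 40201 - 38871 = 1330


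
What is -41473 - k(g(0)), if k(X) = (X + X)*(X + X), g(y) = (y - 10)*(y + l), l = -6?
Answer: -55873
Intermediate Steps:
g(y) = (-10 + y)*(-6 + y) (g(y) = (y - 10)*(y - 6) = (-10 + y)*(-6 + y))
k(X) = 4*X**2 (k(X) = (2*X)*(2*X) = 4*X**2)
-41473 - k(g(0)) = -41473 - 4*(60 + 0**2 - 16*0)**2 = -41473 - 4*(60 + 0 + 0)**2 = -41473 - 4*60**2 = -41473 - 4*3600 = -41473 - 1*14400 = -41473 - 14400 = -55873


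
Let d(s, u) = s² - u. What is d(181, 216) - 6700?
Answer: 25845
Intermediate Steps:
d(181, 216) - 6700 = (181² - 1*216) - 6700 = (32761 - 216) - 6700 = 32545 - 6700 = 25845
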